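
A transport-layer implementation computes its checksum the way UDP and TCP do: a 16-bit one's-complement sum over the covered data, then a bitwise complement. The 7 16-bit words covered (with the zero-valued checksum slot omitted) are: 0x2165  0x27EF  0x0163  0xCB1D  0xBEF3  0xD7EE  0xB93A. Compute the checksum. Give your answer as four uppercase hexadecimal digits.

9A0D

One's-complement addition (fold any carry out of bit 15 back into bit 0):
  0x2165 + 0x27EF = 0x04954
  0x4954 + 0x0163 = 0x04AB7
  0x4AB7 + 0xCB1D = 0x115D4 → wrap carry → 0x15D5
  0x15D5 + 0xBEF3 = 0x0D4C8
  0xD4C8 + 0xD7EE = 0x1ACB6 → wrap carry → 0xACB7
  0xACB7 + 0xB93A = 0x165F1 → wrap carry → 0x65F2
One's-complement sum = 0x65F2.
Checksum = ~0x65F2 & 0xFFFF = 0x9A0D.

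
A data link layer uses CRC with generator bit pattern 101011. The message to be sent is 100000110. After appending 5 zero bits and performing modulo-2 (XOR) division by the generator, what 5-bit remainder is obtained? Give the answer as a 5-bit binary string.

01110

Append 5 zeros: 10000011000000. Divide by 101011 (XOR where the leading bit is 1):
  pos 0: 100000 XOR 101011 = 001011
  pos 2: 101111 XOR 101011 = 000100
  pos 5: 100000 XOR 101011 = 001011
  pos 7: 101100 XOR 101011 = 000111
Remainder (last 5 bits) = 01110. This is the CRC / FCS.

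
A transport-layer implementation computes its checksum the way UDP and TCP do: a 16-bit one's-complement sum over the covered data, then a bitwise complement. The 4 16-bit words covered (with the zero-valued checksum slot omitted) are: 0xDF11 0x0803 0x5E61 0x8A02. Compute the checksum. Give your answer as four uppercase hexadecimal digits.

One's-complement addition (fold any carry out of bit 15 back into bit 0):
  0xDF11 + 0x0803 = 0x0E714
  0xE714 + 0x5E61 = 0x14575 → wrap carry → 0x4576
  0x4576 + 0x8A02 = 0x0CF78
One's-complement sum = 0xCF78.
Checksum = ~0xCF78 & 0xFFFF = 0x3087.

3087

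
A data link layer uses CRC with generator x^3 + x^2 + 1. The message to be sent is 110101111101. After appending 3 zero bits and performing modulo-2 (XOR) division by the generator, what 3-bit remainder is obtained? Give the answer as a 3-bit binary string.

Append 3 zeros: 110101111101000. Divide by 1101 (XOR where the leading bit is 1):
  pos 0: 1101 XOR 1101 = 0000
  pos 5: 1111 XOR 1101 = 0010
  pos 7: 1010 XOR 1101 = 0111
  pos 8: 1111 XOR 1101 = 0010
  pos 10: 1000 XOR 1101 = 0101
  pos 11: 1010 XOR 1101 = 0111
Remainder (last 3 bits) = 111. This is the CRC / FCS.

111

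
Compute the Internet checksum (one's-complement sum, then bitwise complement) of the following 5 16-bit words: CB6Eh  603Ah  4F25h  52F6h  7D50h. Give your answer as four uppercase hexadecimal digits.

One's-complement addition (fold any carry out of bit 15 back into bit 0):
  0xCB6E + 0x603A = 0x12BA8 → wrap carry → 0x2BA9
  0x2BA9 + 0x4F25 = 0x07ACE
  0x7ACE + 0x52F6 = 0x0CDC4
  0xCDC4 + 0x7D50 = 0x14B14 → wrap carry → 0x4B15
One's-complement sum = 0x4B15.
Checksum = ~0x4B15 & 0xFFFF = 0xB4EA.

B4EA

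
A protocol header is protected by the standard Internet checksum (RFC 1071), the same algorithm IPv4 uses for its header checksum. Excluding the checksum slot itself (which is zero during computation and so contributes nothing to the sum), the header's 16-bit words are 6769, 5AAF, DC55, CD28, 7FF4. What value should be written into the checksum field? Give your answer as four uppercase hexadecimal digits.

1474

One's-complement addition (fold any carry out of bit 15 back into bit 0):
  0x6769 + 0x5AAF = 0x0C218
  0xC218 + 0xDC55 = 0x19E6D → wrap carry → 0x9E6E
  0x9E6E + 0xCD28 = 0x16B96 → wrap carry → 0x6B97
  0x6B97 + 0x7FF4 = 0x0EB8B
One's-complement sum = 0xEB8B.
Checksum = ~0xEB8B & 0xFFFF = 0x1474.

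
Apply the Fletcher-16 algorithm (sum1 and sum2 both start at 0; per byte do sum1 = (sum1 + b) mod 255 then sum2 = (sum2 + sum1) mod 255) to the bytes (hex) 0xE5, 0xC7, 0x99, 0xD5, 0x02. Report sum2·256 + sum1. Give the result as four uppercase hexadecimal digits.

Running sums (mod 255):
  after byte 0 (0xE5): sum1=229, sum2=229
  after byte 1 (0xC7): sum1=173, sum2=147
  after byte 2 (0x99): sum1=71, sum2=218
  after byte 3 (0xD5): sum1=29, sum2=247
  after byte 4 (0x02): sum1=31, sum2=23
Checksum = sum2·256 + sum1 = 23·256 + 31 = 5919 = 0x171F.

171F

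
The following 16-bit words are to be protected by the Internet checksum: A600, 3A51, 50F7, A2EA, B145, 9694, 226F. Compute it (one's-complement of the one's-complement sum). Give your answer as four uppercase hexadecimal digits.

One's-complement addition (fold any carry out of bit 15 back into bit 0):
  0xA600 + 0x3A51 = 0x0E051
  0xE051 + 0x50F7 = 0x13148 → wrap carry → 0x3149
  0x3149 + 0xA2EA = 0x0D433
  0xD433 + 0xB145 = 0x18578 → wrap carry → 0x8579
  0x8579 + 0x9694 = 0x11C0D → wrap carry → 0x1C0E
  0x1C0E + 0x226F = 0x03E7D
One's-complement sum = 0x3E7D.
Checksum = ~0x3E7D & 0xFFFF = 0xC182.

C182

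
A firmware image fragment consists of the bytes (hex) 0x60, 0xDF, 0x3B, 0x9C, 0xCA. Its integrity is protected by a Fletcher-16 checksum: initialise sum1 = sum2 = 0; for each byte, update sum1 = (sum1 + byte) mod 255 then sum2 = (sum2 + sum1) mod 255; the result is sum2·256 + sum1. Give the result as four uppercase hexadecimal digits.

Running sums (mod 255):
  after byte 0 (0x60): sum1=96, sum2=96
  after byte 1 (0xDF): sum1=64, sum2=160
  after byte 2 (0x3B): sum1=123, sum2=28
  after byte 3 (0x9C): sum1=24, sum2=52
  after byte 4 (0xCA): sum1=226, sum2=23
Checksum = sum2·256 + sum1 = 23·256 + 226 = 6114 = 0x17E2.

17E2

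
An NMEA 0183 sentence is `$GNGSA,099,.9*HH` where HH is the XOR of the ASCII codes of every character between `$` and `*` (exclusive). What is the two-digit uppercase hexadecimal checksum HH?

XOR the ASCII codes of the payload characters:
  'G' = 0x47 → acc = 0x47
  'N' = 0x4E → acc = 0x09
  'G' = 0x47 → acc = 0x4E
  'S' = 0x53 → acc = 0x1D
  'A' = 0x41 → acc = 0x5C
  ',' = 0x2C → acc = 0x70
  '0' = 0x30 → acc = 0x40
  '9' = 0x39 → acc = 0x79
  '9' = 0x39 → acc = 0x40
  ',' = 0x2C → acc = 0x6C
  '.' = 0x2E → acc = 0x42
  '9' = 0x39 → acc = 0x7B
Checksum = 0x7B.

7B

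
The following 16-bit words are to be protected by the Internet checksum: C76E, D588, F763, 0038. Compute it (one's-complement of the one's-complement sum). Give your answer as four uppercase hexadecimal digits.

6B6C

One's-complement addition (fold any carry out of bit 15 back into bit 0):
  0xC76E + 0xD588 = 0x19CF6 → wrap carry → 0x9CF7
  0x9CF7 + 0xF763 = 0x1945A → wrap carry → 0x945B
  0x945B + 0x0038 = 0x09493
One's-complement sum = 0x9493.
Checksum = ~0x9493 & 0xFFFF = 0x6B6C.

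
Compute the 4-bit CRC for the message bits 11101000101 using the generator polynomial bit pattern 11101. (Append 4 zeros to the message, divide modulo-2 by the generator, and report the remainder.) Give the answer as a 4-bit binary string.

Append 4 zeros: 111010001010000. Divide by 11101 (XOR where the leading bit is 1):
  pos 0: 11101 XOR 11101 = 00000
  pos 8: 10100 XOR 11101 = 01001
  pos 9: 10010 XOR 11101 = 01111
  pos 10: 11110 XOR 11101 = 00011
Remainder (last 4 bits) = 0011. This is the CRC / FCS.

0011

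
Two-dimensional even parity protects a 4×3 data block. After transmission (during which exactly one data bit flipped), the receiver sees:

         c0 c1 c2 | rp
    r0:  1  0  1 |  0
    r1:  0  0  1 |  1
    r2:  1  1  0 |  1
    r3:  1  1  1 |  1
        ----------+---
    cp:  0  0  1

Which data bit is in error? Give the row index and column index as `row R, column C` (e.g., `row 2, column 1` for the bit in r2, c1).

Recompute each row's even parity and compare to rp:
  r0: data parity 0, sent rp 0 → ok
  r1: data parity 1, sent rp 1 → ok
  r2: data parity 0, sent rp 1 → mismatch
  r3: data parity 1, sent rp 1 → ok
Recompute each column's even parity and compare to cp:
  c0: data parity 1, sent cp 0 → mismatch
  c1: data parity 0, sent cp 0 → ok
  c2: data parity 1, sent cp 1 → ok
Exactly one row (r2) and one column (c0) fail → the flipped bit is at their intersection.

row 2, column 0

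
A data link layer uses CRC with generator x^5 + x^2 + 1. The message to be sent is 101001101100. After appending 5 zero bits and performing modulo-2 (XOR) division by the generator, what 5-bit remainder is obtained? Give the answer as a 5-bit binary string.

01001

Append 5 zeros: 10100110110000000. Divide by 100101 (XOR where the leading bit is 1):
  pos 0: 101001 XOR 100101 = 001100
  pos 2: 110010 XOR 100101 = 010111
  pos 3: 101111 XOR 100101 = 001010
  pos 5: 101010 XOR 100101 = 001111
  pos 7: 111100 XOR 100101 = 011001
  pos 8: 110010 XOR 100101 = 010111
  pos 9: 101110 XOR 100101 = 001011
  pos 11: 101100 XOR 100101 = 001001
Remainder (last 5 bits) = 01001. This is the CRC / FCS.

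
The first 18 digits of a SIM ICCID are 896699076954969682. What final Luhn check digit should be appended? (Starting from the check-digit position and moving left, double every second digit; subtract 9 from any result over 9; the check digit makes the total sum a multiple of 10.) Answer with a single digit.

7

Partial digits right→left: 2 8 6 9 6 9 4 5 9 6 7 0 9 9 6 6 9 8
Double every second digit counting from the check-digit position (so the 1st, 3rd, 5th, ... of the partial from the right).
  doubled (with −9 where >9): 4 3 3 8 9 5 9 3 9 → sum 53
  kept as-is: 8 9 9 5 6 0 9 6 8 → sum 60
Total = 53 + 60 = 113.
Check digit = (10 − (113 mod 10)) mod 10 = 7.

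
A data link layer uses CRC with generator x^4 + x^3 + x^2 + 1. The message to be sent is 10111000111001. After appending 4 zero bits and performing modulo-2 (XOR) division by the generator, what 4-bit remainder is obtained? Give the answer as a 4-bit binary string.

1111

Append 4 zeros: 101110001110010000. Divide by 11101 (XOR where the leading bit is 1):
  pos 0: 10111 XOR 11101 = 01010
  pos 1: 10100 XOR 11101 = 01001
  pos 2: 10010 XOR 11101 = 01111
  pos 3: 11110 XOR 11101 = 00011
  pos 6: 11111 XOR 11101 = 00010
  pos 9: 10001 XOR 11101 = 01100
  pos 10: 11000 XOR 11101 = 00101
  pos 12: 10100 XOR 11101 = 01001
  pos 13: 10010 XOR 11101 = 01111
Remainder (last 4 bits) = 1111. This is the CRC / FCS.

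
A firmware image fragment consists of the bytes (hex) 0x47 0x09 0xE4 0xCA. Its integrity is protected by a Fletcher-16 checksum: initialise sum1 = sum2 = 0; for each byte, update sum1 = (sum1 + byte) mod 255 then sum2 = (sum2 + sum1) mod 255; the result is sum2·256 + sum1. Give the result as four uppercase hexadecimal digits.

CC00

Running sums (mod 255):
  after byte 0 (0x47): sum1=71, sum2=71
  after byte 1 (0x09): sum1=80, sum2=151
  after byte 2 (0xE4): sum1=53, sum2=204
  after byte 3 (0xCA): sum1=0, sum2=204
Checksum = sum2·256 + sum1 = 204·256 + 0 = 52224 = 0xCC00.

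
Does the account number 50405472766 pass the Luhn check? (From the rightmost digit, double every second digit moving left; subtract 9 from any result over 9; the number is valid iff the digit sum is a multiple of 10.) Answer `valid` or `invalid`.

From the right, keep odd positions and double even positions (subtract 9 from any doubled value over 9):
  doubled (positions 2,4,...): 3 4 8 0 0 → sum 15
  kept (positions 1,3,...): 6 7 7 5 4 5 → sum 34
Total = 49.
49 mod 10 = 9, so the number is invalid.

invalid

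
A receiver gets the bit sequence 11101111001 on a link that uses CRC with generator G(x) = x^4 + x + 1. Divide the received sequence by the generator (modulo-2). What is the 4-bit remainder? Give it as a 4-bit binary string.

1000

Modulo-2 division of 11101111001 by 10011:
  pos 0: 11101 XOR 10011 = 01110
  pos 1: 11101 XOR 10011 = 01110
  pos 2: 11101 XOR 10011 = 01110
  pos 3: 11101 XOR 10011 = 01110
  pos 4: 11100 XOR 10011 = 01111
  pos 5: 11110 XOR 10011 = 01101
  pos 6: 11011 XOR 10011 = 01000
Remainder = 1000 (nonzero — an error is detected).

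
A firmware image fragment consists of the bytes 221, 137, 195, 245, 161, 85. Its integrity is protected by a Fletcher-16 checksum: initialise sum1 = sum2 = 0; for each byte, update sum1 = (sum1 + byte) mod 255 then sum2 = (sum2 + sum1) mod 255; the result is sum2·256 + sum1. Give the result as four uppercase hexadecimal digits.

6C18

Running sums (mod 255):
  after byte 0 (221): sum1=221, sum2=221
  after byte 1 (137): sum1=103, sum2=69
  after byte 2 (195): sum1=43, sum2=112
  after byte 3 (245): sum1=33, sum2=145
  after byte 4 (161): sum1=194, sum2=84
  after byte 5 (85): sum1=24, sum2=108
Checksum = sum2·256 + sum1 = 108·256 + 24 = 27672 = 0x6C18.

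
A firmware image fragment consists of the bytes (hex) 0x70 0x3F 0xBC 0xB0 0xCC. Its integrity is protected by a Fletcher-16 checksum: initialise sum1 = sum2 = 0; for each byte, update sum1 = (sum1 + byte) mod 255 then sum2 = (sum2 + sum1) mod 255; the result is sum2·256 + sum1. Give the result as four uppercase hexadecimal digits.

Running sums (mod 255):
  after byte 0 (0x70): sum1=112, sum2=112
  after byte 1 (0x3F): sum1=175, sum2=32
  after byte 2 (0xBC): sum1=108, sum2=140
  after byte 3 (0xB0): sum1=29, sum2=169
  after byte 4 (0xCC): sum1=233, sum2=147
Checksum = sum2·256 + sum1 = 147·256 + 233 = 37865 = 0x93E9.

93E9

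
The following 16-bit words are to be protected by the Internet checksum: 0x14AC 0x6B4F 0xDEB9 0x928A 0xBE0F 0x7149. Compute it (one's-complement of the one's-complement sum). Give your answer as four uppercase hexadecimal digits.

DF66

One's-complement addition (fold any carry out of bit 15 back into bit 0):
  0x14AC + 0x6B4F = 0x07FFB
  0x7FFB + 0xDEB9 = 0x15EB4 → wrap carry → 0x5EB5
  0x5EB5 + 0x928A = 0x0F13F
  0xF13F + 0xBE0F = 0x1AF4E → wrap carry → 0xAF4F
  0xAF4F + 0x7149 = 0x12098 → wrap carry → 0x2099
One's-complement sum = 0x2099.
Checksum = ~0x2099 & 0xFFFF = 0xDF66.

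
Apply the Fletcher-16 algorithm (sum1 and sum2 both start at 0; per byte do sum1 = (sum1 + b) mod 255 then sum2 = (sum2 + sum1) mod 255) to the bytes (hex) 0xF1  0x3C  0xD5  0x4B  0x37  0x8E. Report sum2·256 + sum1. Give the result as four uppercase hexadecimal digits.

0F15

Running sums (mod 255):
  after byte 0 (0xF1): sum1=241, sum2=241
  after byte 1 (0x3C): sum1=46, sum2=32
  after byte 2 (0xD5): sum1=4, sum2=36
  after byte 3 (0x4B): sum1=79, sum2=115
  after byte 4 (0x37): sum1=134, sum2=249
  after byte 5 (0x8E): sum1=21, sum2=15
Checksum = sum2·256 + sum1 = 15·256 + 21 = 3861 = 0x0F15.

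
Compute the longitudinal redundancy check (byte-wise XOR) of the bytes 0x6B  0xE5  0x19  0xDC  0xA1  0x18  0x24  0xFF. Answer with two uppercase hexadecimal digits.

XOR the bytes together:
  start with 0x6B
  0x6B ⊕ 0xE5 = 0x8E
  0x8E ⊕ 0x19 = 0x97
  0x97 ⊕ 0xDC = 0x4B
  0x4B ⊕ 0xA1 = 0xEA
  0xEA ⊕ 0x18 = 0xF2
  0xF2 ⊕ 0x24 = 0xD6
  0xD6 ⊕ 0xFF = 0x29

29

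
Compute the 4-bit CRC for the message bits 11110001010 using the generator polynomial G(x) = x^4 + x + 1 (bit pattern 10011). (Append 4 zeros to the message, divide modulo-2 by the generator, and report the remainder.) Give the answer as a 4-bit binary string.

1000

Append 4 zeros: 111100010100000. Divide by 10011 (XOR where the leading bit is 1):
  pos 0: 11110 XOR 10011 = 01101
  pos 1: 11010 XOR 10011 = 01001
  pos 2: 10010 XOR 10011 = 00001
  pos 6: 11010 XOR 10011 = 01001
  pos 7: 10010 XOR 10011 = 00001
Remainder (last 4 bits) = 1000. This is the CRC / FCS.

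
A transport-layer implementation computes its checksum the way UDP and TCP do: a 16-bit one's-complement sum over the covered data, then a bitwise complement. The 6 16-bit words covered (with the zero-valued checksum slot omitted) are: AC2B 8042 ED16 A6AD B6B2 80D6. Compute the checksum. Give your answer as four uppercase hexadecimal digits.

One's-complement addition (fold any carry out of bit 15 back into bit 0):
  0xAC2B + 0x8042 = 0x12C6D → wrap carry → 0x2C6E
  0x2C6E + 0xED16 = 0x11984 → wrap carry → 0x1985
  0x1985 + 0xA6AD = 0x0C032
  0xC032 + 0xB6B2 = 0x176E4 → wrap carry → 0x76E5
  0x76E5 + 0x80D6 = 0x0F7BB
One's-complement sum = 0xF7BB.
Checksum = ~0xF7BB & 0xFFFF = 0x0844.

0844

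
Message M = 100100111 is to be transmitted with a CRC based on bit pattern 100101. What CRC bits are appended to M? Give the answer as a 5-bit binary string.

Append 5 zeros: 10010011100000. Divide by 100101 (XOR where the leading bit is 1):
  pos 0: 100100 XOR 100101 = 000001
  pos 5: 111100 XOR 100101 = 011001
  pos 6: 110010 XOR 100101 = 010111
  pos 7: 101110 XOR 100101 = 001011
Remainder (last 5 bits) = 10110. This is the CRC / FCS.

10110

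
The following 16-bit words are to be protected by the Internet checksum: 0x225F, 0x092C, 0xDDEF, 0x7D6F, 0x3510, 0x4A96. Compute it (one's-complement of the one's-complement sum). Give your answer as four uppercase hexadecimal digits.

One's-complement addition (fold any carry out of bit 15 back into bit 0):
  0x225F + 0x092C = 0x02B8B
  0x2B8B + 0xDDEF = 0x1097A → wrap carry → 0x097B
  0x097B + 0x7D6F = 0x086EA
  0x86EA + 0x3510 = 0x0BBFA
  0xBBFA + 0x4A96 = 0x10690 → wrap carry → 0x0691
One's-complement sum = 0x0691.
Checksum = ~0x0691 & 0xFFFF = 0xF96E.

F96E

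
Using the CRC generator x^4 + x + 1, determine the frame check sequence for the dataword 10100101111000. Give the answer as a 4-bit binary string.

Append 4 zeros: 101001011110000000. Divide by 10011 (XOR where the leading bit is 1):
  pos 0: 10100 XOR 10011 = 00111
  pos 2: 11110 XOR 10011 = 01101
  pos 3: 11011 XOR 10011 = 01000
  pos 4: 10001 XOR 10011 = 00010
  pos 7: 10110 XOR 10011 = 00101
  pos 9: 10100 XOR 10011 = 00111
  pos 11: 11100 XOR 10011 = 01111
  pos 12: 11110 XOR 10011 = 01101
  pos 13: 11010 XOR 10011 = 01001
Remainder (last 4 bits) = 1001. This is the CRC / FCS.

1001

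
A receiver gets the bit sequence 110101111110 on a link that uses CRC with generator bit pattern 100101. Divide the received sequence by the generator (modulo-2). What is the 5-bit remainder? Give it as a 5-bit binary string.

01010

Modulo-2 division of 110101111110 by 100101:
  pos 0: 110101 XOR 100101 = 010000
  pos 1: 100001 XOR 100101 = 000100
  pos 4: 100111 XOR 100101 = 000010
Remainder = 01010 (nonzero — an error is detected).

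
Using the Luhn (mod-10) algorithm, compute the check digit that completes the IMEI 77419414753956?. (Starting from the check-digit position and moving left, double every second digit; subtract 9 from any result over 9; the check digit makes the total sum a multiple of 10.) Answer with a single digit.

Partial digits right→left: 6 5 9 3 5 7 4 1 4 9 1 4 7 7
Double every second digit counting from the check-digit position (so the 1st, 3rd, 5th, ... of the partial from the right).
  doubled (with −9 where >9): 3 9 1 8 8 2 5 → sum 36
  kept as-is: 5 3 7 1 9 4 7 → sum 36
Total = 36 + 36 = 72.
Check digit = (10 − (72 mod 10)) mod 10 = 8.

8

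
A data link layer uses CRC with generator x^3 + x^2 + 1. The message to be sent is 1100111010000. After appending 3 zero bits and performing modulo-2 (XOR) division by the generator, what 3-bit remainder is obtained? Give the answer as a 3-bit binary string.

Append 3 zeros: 1100111010000000. Divide by 1101 (XOR where the leading bit is 1):
  pos 0: 1100 XOR 1101 = 0001
  pos 3: 1111 XOR 1101 = 0010
  pos 5: 1001 XOR 1101 = 0100
  pos 6: 1000 XOR 1101 = 0101
  pos 7: 1010 XOR 1101 = 0111
  pos 8: 1110 XOR 1101 = 0011
  pos 10: 1100 XOR 1101 = 0001
Remainder (last 3 bits) = 100. This is the CRC / FCS.

100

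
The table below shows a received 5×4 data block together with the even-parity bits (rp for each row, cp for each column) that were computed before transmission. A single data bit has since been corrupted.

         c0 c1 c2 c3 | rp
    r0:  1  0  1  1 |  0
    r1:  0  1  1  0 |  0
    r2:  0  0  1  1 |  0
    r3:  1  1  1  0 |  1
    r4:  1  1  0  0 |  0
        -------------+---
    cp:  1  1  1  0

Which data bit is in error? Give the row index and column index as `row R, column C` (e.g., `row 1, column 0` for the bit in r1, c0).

row 0, column 2

Recompute each row's even parity and compare to rp:
  r0: data parity 1, sent rp 0 → mismatch
  r1: data parity 0, sent rp 0 → ok
  r2: data parity 0, sent rp 0 → ok
  r3: data parity 1, sent rp 1 → ok
  r4: data parity 0, sent rp 0 → ok
Recompute each column's even parity and compare to cp:
  c0: data parity 1, sent cp 1 → ok
  c1: data parity 1, sent cp 1 → ok
  c2: data parity 0, sent cp 1 → mismatch
  c3: data parity 0, sent cp 0 → ok
Exactly one row (r0) and one column (c2) fail → the flipped bit is at their intersection.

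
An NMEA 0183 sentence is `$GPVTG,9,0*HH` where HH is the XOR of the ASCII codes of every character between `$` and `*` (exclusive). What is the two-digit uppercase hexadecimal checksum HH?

5B

XOR the ASCII codes of the payload characters:
  'G' = 0x47 → acc = 0x47
  'P' = 0x50 → acc = 0x17
  'V' = 0x56 → acc = 0x41
  'T' = 0x54 → acc = 0x15
  'G' = 0x47 → acc = 0x52
  ',' = 0x2C → acc = 0x7E
  '9' = 0x39 → acc = 0x47
  ',' = 0x2C → acc = 0x6B
  '0' = 0x30 → acc = 0x5B
Checksum = 0x5B.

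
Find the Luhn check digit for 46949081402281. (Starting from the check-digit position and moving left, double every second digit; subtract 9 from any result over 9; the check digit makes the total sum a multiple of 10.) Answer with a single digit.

Partial digits right→left: 1 8 2 2 0 4 1 8 0 9 4 9 6 4
Double every second digit counting from the check-digit position (so the 1st, 3rd, 5th, ... of the partial from the right).
  doubled (with −9 where >9): 2 4 0 2 0 8 3 → sum 19
  kept as-is: 8 2 4 8 9 9 4 → sum 44
Total = 19 + 44 = 63.
Check digit = (10 − (63 mod 10)) mod 10 = 7.

7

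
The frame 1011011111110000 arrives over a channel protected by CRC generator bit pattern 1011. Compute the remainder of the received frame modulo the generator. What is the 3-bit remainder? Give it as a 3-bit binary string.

Modulo-2 division of 1011011111110000 by 1011:
  pos 0: 1011 XOR 1011 = 0000
  pos 5: 1111 XOR 1011 = 0100
  pos 6: 1001 XOR 1011 = 0010
  pos 8: 1011 XOR 1011 = 0000
Remainder = 000 (zero — the frame passes the CRC check).

000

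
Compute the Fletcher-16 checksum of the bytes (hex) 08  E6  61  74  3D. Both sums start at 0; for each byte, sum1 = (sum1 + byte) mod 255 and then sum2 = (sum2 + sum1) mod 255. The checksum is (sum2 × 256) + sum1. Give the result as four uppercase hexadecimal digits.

0E02

Running sums (mod 255):
  after byte 0 (08): sum1=8, sum2=8
  after byte 1 (E6): sum1=238, sum2=246
  after byte 2 (61): sum1=80, sum2=71
  after byte 3 (74): sum1=196, sum2=12
  after byte 4 (3D): sum1=2, sum2=14
Checksum = sum2·256 + sum1 = 14·256 + 2 = 3586 = 0x0E02.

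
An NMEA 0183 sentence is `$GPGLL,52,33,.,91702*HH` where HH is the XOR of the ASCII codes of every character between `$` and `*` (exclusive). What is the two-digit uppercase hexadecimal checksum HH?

44

XOR the ASCII codes of the payload characters:
  'G' = 0x47 → acc = 0x47
  'P' = 0x50 → acc = 0x17
  'G' = 0x47 → acc = 0x50
  'L' = 0x4C → acc = 0x1C
  'L' = 0x4C → acc = 0x50
  ',' = 0x2C → acc = 0x7C
  '5' = 0x35 → acc = 0x49
  '2' = 0x32 → acc = 0x7B
  ',' = 0x2C → acc = 0x57
  '3' = 0x33 → acc = 0x64
  '3' = 0x33 → acc = 0x57
  ',' = 0x2C → acc = 0x7B
  '.' = 0x2E → acc = 0x55
  ',' = 0x2C → acc = 0x79
  '9' = 0x39 → acc = 0x40
  '1' = 0x31 → acc = 0x71
  '7' = 0x37 → acc = 0x46
  '0' = 0x30 → acc = 0x76
  '2' = 0x32 → acc = 0x44
Checksum = 0x44.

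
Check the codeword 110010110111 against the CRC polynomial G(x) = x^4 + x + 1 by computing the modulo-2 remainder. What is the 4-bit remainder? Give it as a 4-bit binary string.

0000

Modulo-2 division of 110010110111 by 10011:
  pos 0: 11001 XOR 10011 = 01010
  pos 1: 10100 XOR 10011 = 00111
  pos 3: 11111 XOR 10011 = 01100
  pos 4: 11000 XOR 10011 = 01011
  pos 5: 10111 XOR 10011 = 00100
  pos 7: 10011 XOR 10011 = 00000
Remainder = 0000 (zero — the frame passes the CRC check).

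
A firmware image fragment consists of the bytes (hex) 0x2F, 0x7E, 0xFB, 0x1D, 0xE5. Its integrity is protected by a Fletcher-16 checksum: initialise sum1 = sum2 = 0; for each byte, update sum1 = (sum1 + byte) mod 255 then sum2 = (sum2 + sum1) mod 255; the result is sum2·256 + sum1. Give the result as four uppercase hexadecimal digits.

Running sums (mod 255):
  after byte 0 (0x2F): sum1=47, sum2=47
  after byte 1 (0x7E): sum1=173, sum2=220
  after byte 2 (0xFB): sum1=169, sum2=134
  after byte 3 (0x1D): sum1=198, sum2=77
  after byte 4 (0xE5): sum1=172, sum2=249
Checksum = sum2·256 + sum1 = 249·256 + 172 = 63916 = 0xF9AC.

F9AC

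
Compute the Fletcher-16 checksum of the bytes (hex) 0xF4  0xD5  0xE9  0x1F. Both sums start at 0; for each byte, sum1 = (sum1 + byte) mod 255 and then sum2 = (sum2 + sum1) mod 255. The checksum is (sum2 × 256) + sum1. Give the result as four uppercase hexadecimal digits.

48D3

Running sums (mod 255):
  after byte 0 (0xF4): sum1=244, sum2=244
  after byte 1 (0xD5): sum1=202, sum2=191
  after byte 2 (0xE9): sum1=180, sum2=116
  after byte 3 (0x1F): sum1=211, sum2=72
Checksum = sum2·256 + sum1 = 72·256 + 211 = 18643 = 0x48D3.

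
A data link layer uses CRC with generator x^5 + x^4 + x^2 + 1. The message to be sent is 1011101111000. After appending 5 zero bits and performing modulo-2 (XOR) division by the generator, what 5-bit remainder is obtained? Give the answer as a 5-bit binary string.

10100

Append 5 zeros: 101110111100000000. Divide by 110101 (XOR where the leading bit is 1):
  pos 0: 101110 XOR 110101 = 011011
  pos 1: 110111 XOR 110101 = 000010
  pos 5: 101110 XOR 110101 = 011011
  pos 6: 110110 XOR 110101 = 000011
  pos 10: 110000 XOR 110101 = 000101
Remainder (last 5 bits) = 10100. This is the CRC / FCS.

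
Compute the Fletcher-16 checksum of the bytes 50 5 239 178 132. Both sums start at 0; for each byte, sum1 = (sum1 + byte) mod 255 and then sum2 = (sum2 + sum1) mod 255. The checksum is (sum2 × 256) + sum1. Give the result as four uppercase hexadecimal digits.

C85E

Running sums (mod 255):
  after byte 0 (50): sum1=50, sum2=50
  after byte 1 (5): sum1=55, sum2=105
  after byte 2 (239): sum1=39, sum2=144
  after byte 3 (178): sum1=217, sum2=106
  after byte 4 (132): sum1=94, sum2=200
Checksum = sum2·256 + sum1 = 200·256 + 94 = 51294 = 0xC85E.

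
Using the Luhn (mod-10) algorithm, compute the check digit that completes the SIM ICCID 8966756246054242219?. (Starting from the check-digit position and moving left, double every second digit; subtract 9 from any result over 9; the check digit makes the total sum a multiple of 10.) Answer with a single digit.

Partial digits right→left: 9 1 2 2 4 2 4 5 0 6 4 2 6 5 7 6 6 9 8
Double every second digit counting from the check-digit position (so the 1st, 3rd, 5th, ... of the partial from the right).
  doubled (with −9 where >9): 9 4 8 8 0 8 3 5 3 7 → sum 55
  kept as-is: 1 2 2 5 6 2 5 6 9 → sum 38
Total = 55 + 38 = 93.
Check digit = (10 − (93 mod 10)) mod 10 = 7.

7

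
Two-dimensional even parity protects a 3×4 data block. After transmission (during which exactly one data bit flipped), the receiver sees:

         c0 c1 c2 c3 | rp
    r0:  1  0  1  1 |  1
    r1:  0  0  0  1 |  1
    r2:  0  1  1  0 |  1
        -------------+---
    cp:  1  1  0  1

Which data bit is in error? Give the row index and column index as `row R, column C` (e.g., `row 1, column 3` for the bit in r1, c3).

Recompute each row's even parity and compare to rp:
  r0: data parity 1, sent rp 1 → ok
  r1: data parity 1, sent rp 1 → ok
  r2: data parity 0, sent rp 1 → mismatch
Recompute each column's even parity and compare to cp:
  c0: data parity 1, sent cp 1 → ok
  c1: data parity 1, sent cp 1 → ok
  c2: data parity 0, sent cp 0 → ok
  c3: data parity 0, sent cp 1 → mismatch
Exactly one row (r2) and one column (c3) fail → the flipped bit is at their intersection.

row 2, column 3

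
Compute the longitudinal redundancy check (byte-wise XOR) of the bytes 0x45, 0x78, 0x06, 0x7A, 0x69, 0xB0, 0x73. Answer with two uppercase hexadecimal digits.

XOR the bytes together:
  start with 0x45
  0x45 ⊕ 0x78 = 0x3D
  0x3D ⊕ 0x06 = 0x3B
  0x3B ⊕ 0x7A = 0x41
  0x41 ⊕ 0x69 = 0x28
  0x28 ⊕ 0xB0 = 0x98
  0x98 ⊕ 0x73 = 0xEB

EB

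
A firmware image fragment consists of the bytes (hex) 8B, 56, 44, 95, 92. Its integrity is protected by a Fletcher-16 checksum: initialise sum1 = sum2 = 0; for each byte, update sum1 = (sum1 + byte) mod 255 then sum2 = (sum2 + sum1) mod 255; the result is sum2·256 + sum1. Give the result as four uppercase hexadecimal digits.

Running sums (mod 255):
  after byte 0 (8B): sum1=139, sum2=139
  after byte 1 (56): sum1=225, sum2=109
  after byte 2 (44): sum1=38, sum2=147
  after byte 3 (95): sum1=187, sum2=79
  after byte 4 (92): sum1=78, sum2=157
Checksum = sum2·256 + sum1 = 157·256 + 78 = 40270 = 0x9D4E.

9D4E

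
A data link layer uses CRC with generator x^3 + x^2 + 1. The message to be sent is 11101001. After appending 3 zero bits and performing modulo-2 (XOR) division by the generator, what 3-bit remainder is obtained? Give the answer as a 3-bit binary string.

000

Append 3 zeros: 11101001000. Divide by 1101 (XOR where the leading bit is 1):
  pos 0: 1110 XOR 1101 = 0011
  pos 2: 1110 XOR 1101 = 0011
  pos 4: 1101 XOR 1101 = 0000
Remainder (last 3 bits) = 000. This is the CRC / FCS.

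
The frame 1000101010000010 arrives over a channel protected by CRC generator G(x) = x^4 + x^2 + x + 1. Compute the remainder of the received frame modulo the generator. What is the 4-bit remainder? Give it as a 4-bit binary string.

Modulo-2 division of 1000101010000010 by 10111:
  pos 0: 10001 XOR 10111 = 00110
  pos 2: 11001 XOR 10111 = 01110
  pos 3: 11100 XOR 10111 = 01011
  pos 4: 10111 XOR 10111 = 00000
Remainder = 0010 (nonzero — an error is detected).

0010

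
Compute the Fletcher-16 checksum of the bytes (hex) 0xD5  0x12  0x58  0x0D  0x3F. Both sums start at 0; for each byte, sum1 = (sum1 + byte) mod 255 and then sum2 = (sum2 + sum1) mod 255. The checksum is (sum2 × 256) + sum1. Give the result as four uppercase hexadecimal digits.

D78C

Running sums (mod 255):
  after byte 0 (0xD5): sum1=213, sum2=213
  after byte 1 (0x12): sum1=231, sum2=189
  after byte 2 (0x58): sum1=64, sum2=253
  after byte 3 (0x0D): sum1=77, sum2=75
  after byte 4 (0x3F): sum1=140, sum2=215
Checksum = sum2·256 + sum1 = 215·256 + 140 = 55180 = 0xD78C.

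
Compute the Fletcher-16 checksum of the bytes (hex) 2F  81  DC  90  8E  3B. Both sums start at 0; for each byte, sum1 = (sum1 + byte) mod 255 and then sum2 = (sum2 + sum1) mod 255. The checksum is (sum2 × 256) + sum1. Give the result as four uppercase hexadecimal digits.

Running sums (mod 255):
  after byte 0 (2F): sum1=47, sum2=47
  after byte 1 (81): sum1=176, sum2=223
  after byte 2 (DC): sum1=141, sum2=109
  after byte 3 (90): sum1=30, sum2=139
  after byte 4 (8E): sum1=172, sum2=56
  after byte 5 (3B): sum1=231, sum2=32
Checksum = sum2·256 + sum1 = 32·256 + 231 = 8423 = 0x20E7.

20E7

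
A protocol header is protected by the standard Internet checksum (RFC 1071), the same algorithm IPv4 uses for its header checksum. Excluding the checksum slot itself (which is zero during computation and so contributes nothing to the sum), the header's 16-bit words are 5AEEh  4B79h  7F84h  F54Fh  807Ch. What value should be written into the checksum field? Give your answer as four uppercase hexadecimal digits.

One's-complement addition (fold any carry out of bit 15 back into bit 0):
  0x5AEE + 0x4B79 = 0x0A667
  0xA667 + 0x7F84 = 0x125EB → wrap carry → 0x25EC
  0x25EC + 0xF54F = 0x11B3B → wrap carry → 0x1B3C
  0x1B3C + 0x807C = 0x09BB8
One's-complement sum = 0x9BB8.
Checksum = ~0x9BB8 & 0xFFFF = 0x6447.

6447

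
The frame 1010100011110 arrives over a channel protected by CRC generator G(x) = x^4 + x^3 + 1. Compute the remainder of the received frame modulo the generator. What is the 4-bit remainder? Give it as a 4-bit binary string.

Modulo-2 division of 1010100011110 by 11001:
  pos 0: 10101 XOR 11001 = 01100
  pos 1: 11000 XOR 11001 = 00001
  pos 5: 10011 XOR 11001 = 01010
  pos 6: 10101 XOR 11001 = 01100
  pos 7: 11001 XOR 11001 = 00000
Remainder = 0000 (zero — the frame passes the CRC check).

0000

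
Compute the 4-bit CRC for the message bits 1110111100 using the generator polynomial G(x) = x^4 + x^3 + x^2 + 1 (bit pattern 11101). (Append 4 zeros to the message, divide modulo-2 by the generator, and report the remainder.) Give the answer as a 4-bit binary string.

1101

Append 4 zeros: 11101111000000. Divide by 11101 (XOR where the leading bit is 1):
  pos 0: 11101 XOR 11101 = 00000
  pos 5: 11100 XOR 11101 = 00001
  pos 9: 10000 XOR 11101 = 01101
Remainder (last 4 bits) = 1101. This is the CRC / FCS.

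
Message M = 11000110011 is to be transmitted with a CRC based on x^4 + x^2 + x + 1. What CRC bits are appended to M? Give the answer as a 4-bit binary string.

Append 4 zeros: 110001100110000. Divide by 10111 (XOR where the leading bit is 1):
  pos 0: 11000 XOR 10111 = 01111
  pos 1: 11111 XOR 10111 = 01000
  pos 2: 10001 XOR 10111 = 00110
  pos 4: 11000 XOR 10111 = 01111
  pos 5: 11111 XOR 10111 = 01000
  pos 6: 10001 XOR 10111 = 00110
  pos 8: 11000 XOR 10111 = 01111
  pos 9: 11110 XOR 10111 = 01001
  pos 10: 10010 XOR 10111 = 00101
Remainder (last 4 bits) = 0101. This is the CRC / FCS.

0101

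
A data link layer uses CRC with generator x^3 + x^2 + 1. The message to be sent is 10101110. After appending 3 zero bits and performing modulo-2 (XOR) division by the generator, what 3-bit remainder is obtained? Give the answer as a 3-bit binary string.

101

Append 3 zeros: 10101110000. Divide by 1101 (XOR where the leading bit is 1):
  pos 0: 1010 XOR 1101 = 0111
  pos 1: 1111 XOR 1101 = 0010
  pos 3: 1011 XOR 1101 = 0110
  pos 4: 1100 XOR 1101 = 0001
  pos 7: 1000 XOR 1101 = 0101
Remainder (last 3 bits) = 101. This is the CRC / FCS.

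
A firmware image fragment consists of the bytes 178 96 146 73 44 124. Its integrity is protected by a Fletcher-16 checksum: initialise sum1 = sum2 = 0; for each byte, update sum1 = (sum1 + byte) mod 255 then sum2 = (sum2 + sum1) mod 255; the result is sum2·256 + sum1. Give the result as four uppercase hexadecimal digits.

0D97

Running sums (mod 255):
  after byte 0 (178): sum1=178, sum2=178
  after byte 1 (96): sum1=19, sum2=197
  after byte 2 (146): sum1=165, sum2=107
  after byte 3 (73): sum1=238, sum2=90
  after byte 4 (44): sum1=27, sum2=117
  after byte 5 (124): sum1=151, sum2=13
Checksum = sum2·256 + sum1 = 13·256 + 151 = 3479 = 0x0D97.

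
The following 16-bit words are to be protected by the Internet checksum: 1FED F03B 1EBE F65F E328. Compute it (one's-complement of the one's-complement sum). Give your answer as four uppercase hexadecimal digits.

F78F

One's-complement addition (fold any carry out of bit 15 back into bit 0):
  0x1FED + 0xF03B = 0x11028 → wrap carry → 0x1029
  0x1029 + 0x1EBE = 0x02EE7
  0x2EE7 + 0xF65F = 0x12546 → wrap carry → 0x2547
  0x2547 + 0xE328 = 0x1086F → wrap carry → 0x0870
One's-complement sum = 0x0870.
Checksum = ~0x0870 & 0xFFFF = 0xF78F.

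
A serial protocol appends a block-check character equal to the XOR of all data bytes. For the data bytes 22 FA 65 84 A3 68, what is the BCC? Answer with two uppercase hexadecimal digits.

XOR the bytes together:
  start with 0x22
  0x22 ⊕ 0xFA = 0xD8
  0xD8 ⊕ 0x65 = 0xBD
  0xBD ⊕ 0x84 = 0x39
  0x39 ⊕ 0xA3 = 0x9A
  0x9A ⊕ 0x68 = 0xF2

F2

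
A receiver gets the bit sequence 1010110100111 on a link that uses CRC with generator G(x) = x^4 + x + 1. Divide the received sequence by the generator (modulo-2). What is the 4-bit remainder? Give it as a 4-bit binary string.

0111

Modulo-2 division of 1010110100111 by 10011:
  pos 0: 10101 XOR 10011 = 00110
  pos 2: 11010 XOR 10011 = 01001
  pos 3: 10011 XOR 10011 = 00000
Remainder = 0111 (nonzero — an error is detected).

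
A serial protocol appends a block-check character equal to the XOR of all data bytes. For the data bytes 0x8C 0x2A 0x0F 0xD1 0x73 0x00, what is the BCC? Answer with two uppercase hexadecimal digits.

XOR the bytes together:
  start with 0x8C
  0x8C ⊕ 0x2A = 0xA6
  0xA6 ⊕ 0x0F = 0xA9
  0xA9 ⊕ 0xD1 = 0x78
  0x78 ⊕ 0x73 = 0x0B
  0x0B ⊕ 0x00 = 0x0B

0B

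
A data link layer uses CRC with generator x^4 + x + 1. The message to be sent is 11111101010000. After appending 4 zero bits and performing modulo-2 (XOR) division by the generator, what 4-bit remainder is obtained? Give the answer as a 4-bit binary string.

1110

Append 4 zeros: 111111010100000000. Divide by 10011 (XOR where the leading bit is 1):
  pos 0: 11111 XOR 10011 = 01100
  pos 1: 11001 XOR 10011 = 01010
  pos 2: 10100 XOR 10011 = 00111
  pos 4: 11110 XOR 10011 = 01101
  pos 5: 11011 XOR 10011 = 01000
  pos 6: 10000 XOR 10011 = 00011
  pos 9: 11000 XOR 10011 = 01011
  pos 10: 10110 XOR 10011 = 00101
  pos 12: 10100 XOR 10011 = 00111
Remainder (last 4 bits) = 1110. This is the CRC / FCS.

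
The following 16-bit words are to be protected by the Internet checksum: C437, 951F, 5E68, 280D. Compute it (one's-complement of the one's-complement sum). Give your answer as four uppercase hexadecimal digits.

One's-complement addition (fold any carry out of bit 15 back into bit 0):
  0xC437 + 0x951F = 0x15956 → wrap carry → 0x5957
  0x5957 + 0x5E68 = 0x0B7BF
  0xB7BF + 0x280D = 0x0DFCC
One's-complement sum = 0xDFCC.
Checksum = ~0xDFCC & 0xFFFF = 0x2033.

2033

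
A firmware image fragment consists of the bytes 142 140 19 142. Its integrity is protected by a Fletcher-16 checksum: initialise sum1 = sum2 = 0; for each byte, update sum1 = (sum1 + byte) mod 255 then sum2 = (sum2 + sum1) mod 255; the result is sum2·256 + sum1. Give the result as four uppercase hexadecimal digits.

94BC

Running sums (mod 255):
  after byte 0 (142): sum1=142, sum2=142
  after byte 1 (140): sum1=27, sum2=169
  after byte 2 (19): sum1=46, sum2=215
  after byte 3 (142): sum1=188, sum2=148
Checksum = sum2·256 + sum1 = 148·256 + 188 = 38076 = 0x94BC.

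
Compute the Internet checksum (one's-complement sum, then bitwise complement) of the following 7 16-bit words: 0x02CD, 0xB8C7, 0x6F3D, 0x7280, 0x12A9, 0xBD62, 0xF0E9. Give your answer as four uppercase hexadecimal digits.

One's-complement addition (fold any carry out of bit 15 back into bit 0):
  0x02CD + 0xB8C7 = 0x0BB94
  0xBB94 + 0x6F3D = 0x12AD1 → wrap carry → 0x2AD2
  0x2AD2 + 0x7280 = 0x09D52
  0x9D52 + 0x12A9 = 0x0AFFB
  0xAFFB + 0xBD62 = 0x16D5D → wrap carry → 0x6D5E
  0x6D5E + 0xF0E9 = 0x15E47 → wrap carry → 0x5E48
One's-complement sum = 0x5E48.
Checksum = ~0x5E48 & 0xFFFF = 0xA1B7.

A1B7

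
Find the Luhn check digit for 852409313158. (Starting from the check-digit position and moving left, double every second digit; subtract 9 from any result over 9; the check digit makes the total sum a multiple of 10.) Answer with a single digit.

Partial digits right→left: 8 5 1 3 1 3 9 0 4 2 5 8
Double every second digit counting from the check-digit position (so the 1st, 3rd, 5th, ... of the partial from the right).
  doubled (with −9 where >9): 7 2 2 9 8 1 → sum 29
  kept as-is: 5 3 3 0 2 8 → sum 21
Total = 29 + 21 = 50.
Check digit = (10 − (50 mod 10)) mod 10 = 0.

0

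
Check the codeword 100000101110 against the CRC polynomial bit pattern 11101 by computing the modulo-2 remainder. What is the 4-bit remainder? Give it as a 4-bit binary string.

Modulo-2 division of 100000101110 by 11101:
  pos 0: 10000 XOR 11101 = 01101
  pos 1: 11010 XOR 11101 = 00111
  pos 3: 11110 XOR 11101 = 00011
  pos 6: 11111 XOR 11101 = 00010
Remainder = 0100 (nonzero — an error is detected).

0100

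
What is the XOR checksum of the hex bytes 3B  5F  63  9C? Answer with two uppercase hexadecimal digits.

9B

XOR the bytes together:
  start with 0x3B
  0x3B ⊕ 0x5F = 0x64
  0x64 ⊕ 0x63 = 0x07
  0x07 ⊕ 0x9C = 0x9B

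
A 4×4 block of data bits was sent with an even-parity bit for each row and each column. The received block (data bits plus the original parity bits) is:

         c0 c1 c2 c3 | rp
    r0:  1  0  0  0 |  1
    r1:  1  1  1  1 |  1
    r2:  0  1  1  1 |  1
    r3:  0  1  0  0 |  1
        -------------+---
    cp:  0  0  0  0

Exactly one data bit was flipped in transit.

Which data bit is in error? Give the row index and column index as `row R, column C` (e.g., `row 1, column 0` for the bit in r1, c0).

row 1, column 1

Recompute each row's even parity and compare to rp:
  r0: data parity 1, sent rp 1 → ok
  r1: data parity 0, sent rp 1 → mismatch
  r2: data parity 1, sent rp 1 → ok
  r3: data parity 1, sent rp 1 → ok
Recompute each column's even parity and compare to cp:
  c0: data parity 0, sent cp 0 → ok
  c1: data parity 1, sent cp 0 → mismatch
  c2: data parity 0, sent cp 0 → ok
  c3: data parity 0, sent cp 0 → ok
Exactly one row (r1) and one column (c1) fail → the flipped bit is at their intersection.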